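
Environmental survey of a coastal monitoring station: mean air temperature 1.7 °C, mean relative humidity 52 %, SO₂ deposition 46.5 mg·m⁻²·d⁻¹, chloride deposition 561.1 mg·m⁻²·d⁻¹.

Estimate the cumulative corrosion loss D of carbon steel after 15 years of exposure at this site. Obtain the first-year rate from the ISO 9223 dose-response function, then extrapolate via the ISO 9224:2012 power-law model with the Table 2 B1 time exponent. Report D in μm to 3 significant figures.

D(15) = 170 μm

carbon steel: T≤10 °C ⇒ hinge +0.150·(1.7−10) = -1.2450
  SO₂ term: 1.77·46.5^0.52·exp(0.02·52-1.2450) = 10.62
  Cl⁻ term: 0.102·561.1^0.62·exp(0.033·52+0.04·1.7) = 30.75
  r_corr = 10.62 + 30.75 = 41.36 μm/a
Long-term exponent b (ISO 9224 Table 2, B1) = 0.523
  D(15) = 41.36 × 15^0.523 = 41.36 × 4.122 = 170.5 μm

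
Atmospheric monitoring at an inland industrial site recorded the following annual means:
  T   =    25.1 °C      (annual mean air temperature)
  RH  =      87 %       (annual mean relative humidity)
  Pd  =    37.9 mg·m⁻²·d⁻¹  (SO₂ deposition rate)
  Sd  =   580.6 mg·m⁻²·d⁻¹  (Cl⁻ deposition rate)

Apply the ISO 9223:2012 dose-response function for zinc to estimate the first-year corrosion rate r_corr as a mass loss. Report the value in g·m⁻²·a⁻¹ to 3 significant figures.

r_corr = 88.2 g·m⁻²·a⁻¹

zinc: f(T) = -0.071·(T−10) [T>10 °C] = -1.0721
  Pd branch = 0.0129·Pd^0.44·e^(0.046·RH+f) = 1.196 μm/a
  Sd branch = 0.0175·Sd^0.57·e^(0.008·RH+0.085·T) = 11.15 μm/a
  r_corr = 1.196 + 11.15 = 12.35 μm/a
Convert to mass loss: 12.35 μm/a × 7.14 g/cm³ = 88.15 g·m⁻²·a⁻¹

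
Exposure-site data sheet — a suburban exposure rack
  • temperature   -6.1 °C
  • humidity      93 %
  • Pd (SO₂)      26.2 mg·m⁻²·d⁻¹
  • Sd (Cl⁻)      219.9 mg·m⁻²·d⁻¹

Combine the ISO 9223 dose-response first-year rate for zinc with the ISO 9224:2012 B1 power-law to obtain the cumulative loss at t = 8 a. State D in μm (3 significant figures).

D(8) = 14.1 μm

zinc: T≤10 °C ⇒ hinge +0.038·(-6.1−10) = -0.6118
  SO₂ term: 0.0129·26.2^0.44·exp(0.046·93-0.6118) = 2.123
  Cl⁻ term: 0.0175·219.9^0.57·exp(0.008·93+0.085·-6.1) = 0.4743
  r_corr = 2.123 + 0.4743 = 2.597 μm/a
Power-law: D(8) = r_corr · 8^0.813
  D(8) = 2.597 × 8^0.813 = 2.597 × 5.423 = 14.08 μm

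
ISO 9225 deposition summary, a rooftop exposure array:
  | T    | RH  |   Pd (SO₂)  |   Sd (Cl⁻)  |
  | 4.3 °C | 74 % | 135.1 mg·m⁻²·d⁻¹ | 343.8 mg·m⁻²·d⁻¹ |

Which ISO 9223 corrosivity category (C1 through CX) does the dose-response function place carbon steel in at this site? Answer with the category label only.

carbon steel: temperature factor f = +0.150·(-5.7) = -0.8550
  SO₂ term: 1.77·135.1^0.52·exp(0.02·74-0.8550) = 42.4
  Sd branch = 0.102·Sd^0.62·e^(0.033·RH+0.04·T) = 52.04 μm/a
  sum: 42.4 + 52.04 → r_corr = 94.44 μm/a
ISO 9223 Table 2 (carbon steel): 80 < 94.4 ≤ 200 μm/a ⇒ C5

C5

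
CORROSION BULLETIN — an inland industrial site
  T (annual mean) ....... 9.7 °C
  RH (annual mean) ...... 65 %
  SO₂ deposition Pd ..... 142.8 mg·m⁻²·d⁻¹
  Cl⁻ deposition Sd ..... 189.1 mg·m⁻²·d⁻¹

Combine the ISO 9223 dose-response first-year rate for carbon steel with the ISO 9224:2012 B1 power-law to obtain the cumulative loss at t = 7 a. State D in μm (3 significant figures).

D(7) = 318 μm

carbon steel: f(T) = +0.150·(T−10) [T≤10 °C] = -0.0450
  sulphur-dioxide contribution → 81.94 μm/a
  chloride contribution → 33.13 μm/a
  ⇒ r_corr(carbon steel) = 115.1 μm/a
Long-term exponent b (ISO 9224 Table 2, B1) = 0.523
  D(7) = 115.1 × 7^0.523 = 115.1 × 2.767 = 318.4 μm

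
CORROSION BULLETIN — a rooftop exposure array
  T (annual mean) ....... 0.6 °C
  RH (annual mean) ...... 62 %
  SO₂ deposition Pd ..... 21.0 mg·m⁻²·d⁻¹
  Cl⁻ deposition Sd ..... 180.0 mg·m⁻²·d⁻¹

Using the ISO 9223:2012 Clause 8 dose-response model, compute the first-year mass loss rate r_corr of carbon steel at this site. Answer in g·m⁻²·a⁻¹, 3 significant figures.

r_corr = 216 g·m⁻²·a⁻¹

carbon steel: T≤10 °C ⇒ hinge +0.150·(0.6−10) = -1.4100
  SO₂ term: 1.77·21.0^0.52·exp(0.02·62-1.4100) = 7.273
  Cl⁻ term: 0.102·180.0^0.62·exp(0.033·62+0.04·0.6) = 20.22
  sum: 7.273 + 20.22 → r_corr = 27.5 μm/a
Convert to mass loss: 27.5 μm/a × 7.85 g/cm³ = 215.8 g·m⁻²·a⁻¹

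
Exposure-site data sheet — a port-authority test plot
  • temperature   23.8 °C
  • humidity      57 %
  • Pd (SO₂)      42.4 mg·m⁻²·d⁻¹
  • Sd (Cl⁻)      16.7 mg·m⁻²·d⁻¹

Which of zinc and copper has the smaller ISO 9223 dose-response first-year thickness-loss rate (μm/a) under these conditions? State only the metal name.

copper

zinc: f(T) = -0.071·(T−10) [T>10 °C] = -0.9798
  Pd branch = 0.0129·Pd^0.44·e^(0.046·RH+f) = 0.3466 μm/a
  Sd branch = 0.0175·Sd^0.57·e^(0.008·RH+0.085·T) = 1.039 μm/a
  r_corr = 0.3466 + 1.039 = 1.386 μm/a
copper: temperature factor f = -0.080·(13.8) = -1.1040
  Pd branch = 0.0053·Pd^0.26·e^(0.059·RH+f) = 0.1344 μm/a
  Sd branch = 0.01025·Sd^0.27·e^(0.036·RH+0.049·T) = 0.5477 μm/a
  sum: 0.1344 + 0.5477 → r_corr = 0.6821 μm/a
Ordering by μm/a: zinc (1.39) > copper (0.682)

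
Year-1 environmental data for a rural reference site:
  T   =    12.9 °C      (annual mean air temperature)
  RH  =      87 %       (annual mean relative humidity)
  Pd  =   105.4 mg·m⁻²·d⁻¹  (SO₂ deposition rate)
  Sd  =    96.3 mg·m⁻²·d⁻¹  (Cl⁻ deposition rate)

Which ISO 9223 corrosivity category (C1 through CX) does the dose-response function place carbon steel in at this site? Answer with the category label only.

C5

carbon steel: f(T) = -0.054·(T−10) [T>10 °C] = -0.1566
  SO₂ term: 1.77·105.4^0.52·exp(0.02·87-0.1566) = 97.17
  Sd branch = 0.102·Sd^0.62·e^(0.033·RH+0.04·T) = 51.22 μm/a
  r_corr = 97.17 + 51.22 = 148.4 μm/a
148 μm/a falls in (80, 200] for carbon steel → category C5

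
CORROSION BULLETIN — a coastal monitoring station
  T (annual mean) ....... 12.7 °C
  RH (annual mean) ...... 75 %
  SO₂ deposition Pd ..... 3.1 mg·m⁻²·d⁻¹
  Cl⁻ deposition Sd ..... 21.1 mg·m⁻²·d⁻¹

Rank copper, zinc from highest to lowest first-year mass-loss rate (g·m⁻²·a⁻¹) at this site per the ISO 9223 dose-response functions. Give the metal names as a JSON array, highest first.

["copper", "zinc"]

copper: T>10 °C ⇒ hinge -0.080·(12.7−10) = -0.2160
  SO₂ term: 0.0053·3.1^0.26·exp(0.059·75-0.2160) = 0.4786
  Cl⁻ term: 0.01025·21.1^0.27·exp(0.036·75+0.049·12.7) = 0.6473
  sum: 0.4786 + 0.6473 → r_corr = 1.126 μm/a
  mass loss = 1.126 μm/a × 8.96 g/cm³ = 10.09 g·m⁻²·a⁻¹
zinc: T>10 °C ⇒ hinge -0.071·(12.7−10) = -0.1917
  SO₂ term: 0.0129·3.1^0.44·exp(0.046·75-0.1917) = 0.5519
  Sd branch = 0.0175·Sd^0.57·e^(0.008·RH+0.085·T) = 0.5337 μm/a
  sum: 0.5519 + 0.5337 → r_corr = 1.086 μm/a
  mass loss = 1.086 μm/a × 7.14 g/cm³ = 7.751 g·m⁻²·a⁻¹
Ordering by g·m⁻²·a⁻¹: copper (10.1) > zinc (7.75)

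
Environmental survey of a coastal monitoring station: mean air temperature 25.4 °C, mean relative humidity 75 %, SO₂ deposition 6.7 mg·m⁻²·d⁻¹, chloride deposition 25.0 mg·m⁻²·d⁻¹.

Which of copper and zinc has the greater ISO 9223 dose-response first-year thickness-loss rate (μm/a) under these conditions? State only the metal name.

zinc

copper: temperature factor f = -0.080·(15.4) = -1.2320
  Pd branch = 0.0053·Pd^0.26·e^(0.059·RH+f) = 0.2117 μm/a
  Cl⁻ term: 0.01025·25.0^0.27·exp(0.036·75+0.049·25.4) = 1.263
  r_corr = 0.2117 + 1.263 = 1.474 μm/a
zinc: temperature factor f = -0.071·(15.4) = -1.0934
  SO₂ term: 0.0129·6.7^0.44·exp(0.046·75-1.0934) = 0.3144
  Sd branch = 0.0175·Sd^0.57·e^(0.008·RH+0.085·T) = 1.73 μm/a
  r_corr = 0.3144 + 1.73 = 2.045 μm/a
Ordering by μm/a: zinc (2.04) > copper (1.47)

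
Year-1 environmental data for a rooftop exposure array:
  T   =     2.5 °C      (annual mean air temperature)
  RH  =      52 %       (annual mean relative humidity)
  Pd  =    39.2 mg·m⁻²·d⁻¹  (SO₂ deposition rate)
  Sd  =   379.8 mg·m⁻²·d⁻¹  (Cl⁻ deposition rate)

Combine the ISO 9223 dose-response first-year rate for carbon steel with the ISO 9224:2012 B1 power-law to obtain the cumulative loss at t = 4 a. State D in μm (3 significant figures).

carbon steel: temperature factor f = +0.150·(-7.5) = -1.1250
  sulphur-dioxide contribution → 10.95 μm/a
  chloride contribution → 24.92 μm/a
  ⇒ r_corr(carbon steel) = 35.88 μm/a
Power-law: D(4) = r_corr · 4^0.523
  D(4) = 35.88 × 4^0.523 = 35.88 × 2.065 = 74.08 μm

D(4) = 74.1 μm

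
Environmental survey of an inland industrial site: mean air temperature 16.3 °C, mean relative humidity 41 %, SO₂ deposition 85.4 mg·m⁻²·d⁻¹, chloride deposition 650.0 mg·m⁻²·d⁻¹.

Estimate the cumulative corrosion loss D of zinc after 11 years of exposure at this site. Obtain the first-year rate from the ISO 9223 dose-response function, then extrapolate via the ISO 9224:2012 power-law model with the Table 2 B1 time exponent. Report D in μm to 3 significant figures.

D(11) = 30.1 μm

zinc: T>10 °C ⇒ hinge -0.071·(16.3−10) = -0.4473
  SO₂ term: 0.0129·85.4^0.44·exp(0.046·41-0.4473) = 0.3848
  Sd branch = 0.0175·Sd^0.57·e^(0.008·RH+0.085·T) = 3.895 μm/a
  r_corr = 0.3848 + 3.895 = 4.28 μm/a
Long-term exponent b (ISO 9224 Table 2, B1) = 0.813
  D(11) = 4.28 × 11^0.813 = 4.28 × 7.025 = 30.07 μm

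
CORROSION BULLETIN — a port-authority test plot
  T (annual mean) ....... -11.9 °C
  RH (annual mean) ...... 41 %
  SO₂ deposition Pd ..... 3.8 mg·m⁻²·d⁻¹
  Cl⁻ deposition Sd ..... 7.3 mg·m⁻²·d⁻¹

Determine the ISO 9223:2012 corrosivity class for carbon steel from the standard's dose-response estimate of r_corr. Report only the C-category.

carbon steel: f(T) = +0.150·(T−10) [T≤10 °C] = -3.2850
  Pd branch = 1.77·Pd^0.52·e^(0.02·RH+f) = 0.3012 μm/a
  Sd branch = 0.102·Sd^0.62·e^(0.033·RH+0.04·T) = 0.8409 μm/a
  r_corr = 0.3012 + 0.8409 = 1.142 μm/a
1.14 μm/a falls in (0, 1.3] for carbon steel → category C1

C1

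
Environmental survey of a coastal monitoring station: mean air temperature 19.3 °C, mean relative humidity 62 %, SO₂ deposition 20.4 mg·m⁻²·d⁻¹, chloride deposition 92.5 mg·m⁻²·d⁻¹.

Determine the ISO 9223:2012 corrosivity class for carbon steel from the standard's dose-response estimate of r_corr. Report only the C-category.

carbon steel: T>10 °C ⇒ hinge -0.054·(19.3−10) = -0.5022
  SO₂ term: 1.77·20.4^0.52·exp(0.02·62-0.5022) = 17.76
  Sd branch = 0.102·Sd^0.62·e^(0.033·RH+0.04·T) = 28.28 μm/a
  sum: 17.76 + 28.28 → r_corr = 46.04 μm/a
ISO 9223 Table 2 (carbon steel): 25 < 46 ≤ 50 μm/a ⇒ C3

C3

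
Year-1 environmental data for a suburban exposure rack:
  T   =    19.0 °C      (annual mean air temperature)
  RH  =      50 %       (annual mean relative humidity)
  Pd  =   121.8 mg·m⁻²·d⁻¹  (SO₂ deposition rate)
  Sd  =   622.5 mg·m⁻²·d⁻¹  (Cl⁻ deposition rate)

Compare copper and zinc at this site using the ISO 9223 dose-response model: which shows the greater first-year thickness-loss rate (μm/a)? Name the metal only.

copper: f(T) = -0.080·(T−10) [T>10 °C] = -0.7200
  SO₂ term: 0.0053·121.8^0.26·exp(0.059·50-0.7200) = 0.1718
  Cl⁻ term: 0.01025·622.5^0.27·exp(0.036·50+0.049·19.0) = 0.8937
  sum: 0.1718 + 0.8937 → r_corr = 1.066 μm/a
zinc: f(T) = -0.071·(T−10) [T>10 °C] = -0.6390
  Pd branch = 0.0129·Pd^0.44·e^(0.046·RH+f) = 0.5619 μm/a
  Cl⁻ term: 0.0175·622.5^0.57·exp(0.008·50+0.085·19.0) = 5.138
  sum: 0.5619 + 5.138 → r_corr = 5.7 μm/a
Ordering by μm/a: zinc (5.7) > copper (1.07)

zinc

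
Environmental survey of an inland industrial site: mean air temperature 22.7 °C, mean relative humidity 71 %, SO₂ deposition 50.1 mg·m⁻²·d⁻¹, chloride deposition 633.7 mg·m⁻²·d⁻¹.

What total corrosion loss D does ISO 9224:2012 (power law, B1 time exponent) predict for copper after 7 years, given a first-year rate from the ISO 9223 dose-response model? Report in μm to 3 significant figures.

D(7) = 9.68 μm

copper: f(T) = -0.080·(T−10) [T>10 °C] = -1.0160
  Pd branch = 0.0053·Pd^0.26·e^(0.059·RH+f) = 0.3501 μm/a
  Cl⁻ term: 0.01025·633.7^0.27·exp(0.036·71+0.049·22.7) = 2.293
  r_corr = 0.3501 + 2.293 = 2.643 μm/a
ISO 9224: D(t) = r_corr · t^b with b = 0.667 (copper, B1)
  D(7) = 2.643 × 7^0.667 = 2.643 × 3.662 = 9.677 μm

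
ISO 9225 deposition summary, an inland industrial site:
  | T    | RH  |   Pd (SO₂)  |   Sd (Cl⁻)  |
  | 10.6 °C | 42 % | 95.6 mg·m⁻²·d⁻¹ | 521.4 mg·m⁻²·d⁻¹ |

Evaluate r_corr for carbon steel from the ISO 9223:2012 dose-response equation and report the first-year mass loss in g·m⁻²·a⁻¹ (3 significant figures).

carbon steel: f(T) = -0.054·(T−10) [T>10 °C] = -0.0324
  SO₂ term: 1.77·95.6^0.52·exp(0.02·42-0.0324) = 42.52
  Cl⁻ term: 0.102·521.4^0.62·exp(0.033·42+0.04·10.6) = 30.15
  sum: 42.52 + 30.15 → r_corr = 72.67 μm/a
Convert to mass loss: 72.67 μm/a × 7.85 g/cm³ = 570.4 g·m⁻²·a⁻¹

r_corr = 570 g·m⁻²·a⁻¹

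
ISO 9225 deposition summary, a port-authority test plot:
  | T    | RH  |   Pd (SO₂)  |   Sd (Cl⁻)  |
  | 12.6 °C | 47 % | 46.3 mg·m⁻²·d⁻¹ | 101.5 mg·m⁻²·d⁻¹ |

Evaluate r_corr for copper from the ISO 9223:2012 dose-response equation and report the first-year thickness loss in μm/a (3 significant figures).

r_corr = 0.546 μm/a

copper: T>10 °C ⇒ hinge -0.080·(12.6−10) = -0.2080
  SO₂ term: 0.0053·46.3^0.26·exp(0.059·47-0.2080) = 0.1868
  Cl⁻ term: 0.01025·101.5^0.27·exp(0.036·47+0.049·12.6) = 0.3593
  r_corr = 0.1868 + 0.3593 = 0.546 μm/a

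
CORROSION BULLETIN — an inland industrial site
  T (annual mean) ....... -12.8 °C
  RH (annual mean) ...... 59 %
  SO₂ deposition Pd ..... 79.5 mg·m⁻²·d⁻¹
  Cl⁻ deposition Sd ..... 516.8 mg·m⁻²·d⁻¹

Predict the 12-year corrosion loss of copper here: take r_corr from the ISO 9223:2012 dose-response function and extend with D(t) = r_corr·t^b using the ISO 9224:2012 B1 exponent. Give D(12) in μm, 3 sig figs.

D(12) = 1.46 μm

copper: temperature factor f = +0.126·(-22.8) = -2.8728
  sulphur-dioxide contribution → 0.03037 μm/a
  chloride contribution → 0.2474 μm/a
  ⇒ r_corr(copper) = 0.2778 μm/a
ISO 9224: D(t) = r_corr · t^b with b = 0.667 (copper, B1)
  D(12) = 0.2778 × 12^0.667 = 0.2778 × 5.246 = 1.457 μm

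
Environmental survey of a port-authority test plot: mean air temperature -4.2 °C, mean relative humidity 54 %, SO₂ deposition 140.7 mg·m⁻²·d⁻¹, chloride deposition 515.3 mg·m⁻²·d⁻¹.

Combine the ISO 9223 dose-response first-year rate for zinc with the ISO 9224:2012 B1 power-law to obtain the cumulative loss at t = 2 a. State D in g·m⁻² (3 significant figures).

D(2) = 18.3 g·m⁻²

zinc: T≤10 °C ⇒ hinge +0.038·(-4.2−10) = -0.5396
  Pd branch = 0.0129·Pd^0.44·e^(0.046·RH+f) = 0.7948 μm/a
  Cl⁻ term: 0.0175·515.3^0.57·exp(0.008·54+0.085·-4.2) = 0.663
  sum: 0.7948 + 0.663 → r_corr = 1.458 μm/a
Power-law: D(2) = r_corr · 2^0.813
  D(2) = 1.458 × 2^0.813 = 1.458 × 1.757 = 2.561 μm
  Mass loss = 2.561 μm × 7.14 g/cm³ = 18.29 g·m⁻²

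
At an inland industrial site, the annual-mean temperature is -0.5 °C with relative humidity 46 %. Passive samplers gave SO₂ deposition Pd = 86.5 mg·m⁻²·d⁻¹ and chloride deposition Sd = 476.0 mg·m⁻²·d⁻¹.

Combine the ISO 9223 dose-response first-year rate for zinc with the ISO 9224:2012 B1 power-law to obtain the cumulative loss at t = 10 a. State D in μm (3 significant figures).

D(10) = 8.62 μm

zinc: T≤10 °C ⇒ hinge +0.038·(-0.5−10) = -0.3990
  SO₂ term: 0.0129·86.5^0.44·exp(0.046·46-0.3990) = 0.5112
  Sd branch = 0.0175·Sd^0.57·e^(0.008·RH+0.085·T) = 0.814 μm/a
  r_corr = 0.5112 + 0.814 = 1.325 μm/a
Power-law: D(10) = r_corr · 10^0.813
  D(10) = 1.325 × 10^0.813 = 1.325 × 6.501 = 8.615 μm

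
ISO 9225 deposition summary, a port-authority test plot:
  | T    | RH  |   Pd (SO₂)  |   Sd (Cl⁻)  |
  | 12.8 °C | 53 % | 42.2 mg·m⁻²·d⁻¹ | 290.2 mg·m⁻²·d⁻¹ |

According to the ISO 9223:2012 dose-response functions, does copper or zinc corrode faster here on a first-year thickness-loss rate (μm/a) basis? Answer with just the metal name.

copper: f(T) = -0.080·(T−10) [T>10 °C] = -0.2240
  Pd branch = 0.0053·Pd^0.26·e^(0.059·RH+f) = 0.2556 μm/a
  Cl⁻ term: 0.01025·290.2^0.27·exp(0.036·53+0.049·12.8) = 0.598
  sum: 0.2556 + 0.598 → r_corr = 0.8536 μm/a
zinc: temperature factor f = -0.071·(2.8) = -0.1988
  Pd branch = 0.0129·Pd^0.44·e^(0.046·RH+f) = 0.6283 μm/a
  Cl⁻ term: 0.0175·290.2^0.57·exp(0.008·53+0.085·12.8) = 2.011
  sum: 0.6283 + 2.011 → r_corr = 2.639 μm/a
Ordering by μm/a: zinc (2.64) > copper (0.854)

zinc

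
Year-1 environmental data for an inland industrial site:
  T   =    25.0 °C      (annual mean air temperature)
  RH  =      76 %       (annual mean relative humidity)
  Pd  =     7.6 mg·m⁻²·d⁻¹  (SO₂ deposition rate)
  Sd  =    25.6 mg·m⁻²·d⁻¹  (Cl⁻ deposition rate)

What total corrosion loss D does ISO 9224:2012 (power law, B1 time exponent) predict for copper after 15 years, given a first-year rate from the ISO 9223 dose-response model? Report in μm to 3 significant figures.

copper: T>10 °C ⇒ hinge -0.080·(25.0−10) = -1.2000
  SO₂ term: 0.0053·7.6^0.26·exp(0.059·76-1.2000) = 0.2396
  Sd branch = 0.01025·Sd^0.27·e^(0.036·RH+0.049·T) = 1.292 μm/a
  r_corr = 0.2396 + 1.292 = 1.531 μm/a
Long-term exponent b (ISO 9224 Table 2, B1) = 0.667
  D(15) = 1.531 × 15^0.667 = 1.531 × 6.088 = 9.323 μm

D(15) = 9.32 μm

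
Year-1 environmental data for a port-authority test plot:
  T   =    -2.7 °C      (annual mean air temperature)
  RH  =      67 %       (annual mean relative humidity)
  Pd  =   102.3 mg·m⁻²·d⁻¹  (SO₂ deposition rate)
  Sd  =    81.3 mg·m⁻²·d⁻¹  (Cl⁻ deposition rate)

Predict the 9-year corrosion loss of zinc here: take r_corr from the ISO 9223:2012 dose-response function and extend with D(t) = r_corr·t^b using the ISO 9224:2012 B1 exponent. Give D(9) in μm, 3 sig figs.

zinc: f(T) = +0.038·(T−10) [T≤10 °C] = -0.4826
  Pd branch = 0.0129·Pd^0.44·e^(0.046·RH+f) = 1.33 μm/a
  Cl⁻ term: 0.0175·81.3^0.57·exp(0.008·67+0.085·-2.7) = 0.2917
  r_corr = 1.33 + 0.2917 = 1.622 μm/a
Power-law: D(9) = r_corr · 9^0.813
  D(9) = 1.622 × 9^0.813 = 1.622 × 5.968 = 9.677 μm

D(9) = 9.68 μm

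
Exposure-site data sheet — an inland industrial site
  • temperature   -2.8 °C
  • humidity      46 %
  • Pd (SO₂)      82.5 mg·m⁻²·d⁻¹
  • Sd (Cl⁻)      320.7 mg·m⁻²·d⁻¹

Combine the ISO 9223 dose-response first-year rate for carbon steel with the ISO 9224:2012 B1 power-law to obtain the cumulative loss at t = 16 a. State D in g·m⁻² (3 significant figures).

D(16) = 715 g·m⁻²

carbon steel: f(T) = +0.150·(T−10) [T≤10 °C] = -1.9200
  SO₂ term: 1.77·82.5^0.52·exp(0.02·46-1.9200) = 6.46
  Sd branch = 0.102·Sd^0.62·e^(0.033·RH+0.04·T) = 14.89 μm/a
  sum: 6.46 + 14.89 → r_corr = 21.35 μm/a
Power-law: D(16) = r_corr · 16^0.523
  D(16) = 21.35 × 16^0.523 = 21.35 × 4.263 = 91.04 μm
  Mass loss = 91.04 μm × 7.85 g/cm³ = 714.7 g·m⁻²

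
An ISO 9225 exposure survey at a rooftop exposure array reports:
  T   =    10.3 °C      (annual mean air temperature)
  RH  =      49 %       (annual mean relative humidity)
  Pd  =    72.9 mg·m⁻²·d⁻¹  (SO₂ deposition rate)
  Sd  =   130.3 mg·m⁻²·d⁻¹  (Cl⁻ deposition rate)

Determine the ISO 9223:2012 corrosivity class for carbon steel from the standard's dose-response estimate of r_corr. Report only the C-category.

C4

carbon steel: temperature factor f = -0.054·(0.3) = -0.0162
  SO₂ term: 1.77·72.9^0.52·exp(0.02·49-0.0162) = 43.17
  Sd branch = 0.102·Sd^0.62·e^(0.033·RH+0.04·T) = 15.89 μm/a
  r_corr = 43.17 + 15.89 = 59.06 μm/a
Category bounds: 50…80 μm/a bracket r_corr ⇒ C4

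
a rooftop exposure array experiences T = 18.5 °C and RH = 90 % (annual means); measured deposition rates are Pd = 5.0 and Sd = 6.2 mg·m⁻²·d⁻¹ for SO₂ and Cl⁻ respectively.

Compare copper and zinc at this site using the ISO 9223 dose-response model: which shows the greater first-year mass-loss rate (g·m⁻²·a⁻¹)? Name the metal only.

copper

copper: temperature factor f = -0.080·(8.5) = -0.6800
  sulphur-dioxide contribution → 0.8256 μm/a
  chloride contribution → 1.06 μm/a
  total first-year rate 1.886 μm/a
  mass loss = 1.886 μm/a × 8.96 g/cm³ = 16.9 g·m⁻²·a⁻¹
zinc: T>10 °C ⇒ hinge -0.071·(18.5−10) = -0.6035
  sulphur-dioxide contribution → 0.8995 μm/a
  chloride contribution → 0.4901 μm/a
  total first-year rate 1.39 μm/a
  mass loss = 1.39 μm/a × 7.14 g/cm³ = 9.922 g·m⁻²·a⁻¹
Ordering by g·m⁻²·a⁻¹: copper (16.9) > zinc (9.92)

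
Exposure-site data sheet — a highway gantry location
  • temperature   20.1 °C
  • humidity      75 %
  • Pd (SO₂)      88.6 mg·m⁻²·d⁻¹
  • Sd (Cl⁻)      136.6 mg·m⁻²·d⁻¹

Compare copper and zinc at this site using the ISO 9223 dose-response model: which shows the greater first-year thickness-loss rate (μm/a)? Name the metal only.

copper: T>10 °C ⇒ hinge -0.080·(20.1−10) = -0.8080
  sulphur-dioxide contribution → 0.6331 μm/a
  chloride contribution → 1.54 μm/a
  ⇒ r_corr(copper) = 2.173 μm/a
zinc: T>10 °C ⇒ hinge -0.071·(20.1−10) = -0.7171
  sulphur-dioxide contribution → 1.427 μm/a
  chloride contribution → 2.903 μm/a
  total first-year rate 4.33 μm/a
Ordering by μm/a: zinc (4.33) > copper (2.17)

zinc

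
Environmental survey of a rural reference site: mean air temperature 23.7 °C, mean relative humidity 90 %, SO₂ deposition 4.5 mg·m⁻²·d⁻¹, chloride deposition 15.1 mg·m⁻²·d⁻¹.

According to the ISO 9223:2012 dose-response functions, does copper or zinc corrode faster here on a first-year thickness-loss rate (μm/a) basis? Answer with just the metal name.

copper

copper: f(T) = -0.080·(T−10) [T>10 °C] = -1.0960
  sulphur-dioxide contribution → 0.5299 μm/a
  chloride contribution → 1.74 μm/a
  ⇒ r_corr(copper) = 2.27 μm/a
zinc: f(T) = -0.071·(T−10) [T>10 °C] = -0.9727
  sulphur-dioxide contribution → 0.5937 μm/a
  chloride contribution → 1.267 μm/a
  ⇒ r_corr(zinc) = 1.86 μm/a
Ordering by μm/a: copper (2.27) > zinc (1.86)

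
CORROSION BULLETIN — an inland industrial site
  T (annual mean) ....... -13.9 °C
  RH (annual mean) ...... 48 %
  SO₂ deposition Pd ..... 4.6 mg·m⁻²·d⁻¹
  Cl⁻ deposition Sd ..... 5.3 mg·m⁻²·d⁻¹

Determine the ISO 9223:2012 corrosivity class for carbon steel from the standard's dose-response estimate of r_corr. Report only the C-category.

carbon steel: f(T) = +0.150·(T−10) [T≤10 °C] = -3.5850
  SO₂ term: 1.77·4.6^0.52·exp(0.02·48-3.5850) = 0.2835
  Sd branch = 0.102·Sd^0.62·e^(0.033·RH+0.04·T) = 0.8019 μm/a
  r_corr = 0.2835 + 0.8019 = 1.085 μm/a
1.09 μm/a falls in (0, 1.3] for carbon steel → category C1

C1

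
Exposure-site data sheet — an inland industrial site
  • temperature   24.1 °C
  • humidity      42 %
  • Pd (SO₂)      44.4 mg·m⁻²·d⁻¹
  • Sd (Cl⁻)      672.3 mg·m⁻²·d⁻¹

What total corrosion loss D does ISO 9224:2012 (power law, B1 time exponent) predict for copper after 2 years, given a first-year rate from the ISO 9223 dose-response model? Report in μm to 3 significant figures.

copper: temperature factor f = -0.080·(14.1) = -1.1280
  SO₂ term: 0.0053·44.4^0.26·exp(0.059·42-1.1280) = 0.05481
  Sd branch = 0.01025·Sd^0.27·e^(0.036·RH+0.049·T) = 0.8784 μm/a
  r_corr = 0.05481 + 0.8784 = 0.9332 μm/a
Power-law: D(2) = r_corr · 2^0.667
  D(2) = 0.9332 × 2^0.667 = 0.9332 × 1.588 = 1.482 μm

D(2) = 1.48 μm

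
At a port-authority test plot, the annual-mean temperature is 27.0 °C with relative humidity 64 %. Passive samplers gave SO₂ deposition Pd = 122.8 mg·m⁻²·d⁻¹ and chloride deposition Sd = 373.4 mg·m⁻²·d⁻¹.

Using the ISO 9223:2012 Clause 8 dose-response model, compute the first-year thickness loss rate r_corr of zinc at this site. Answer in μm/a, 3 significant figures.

zinc: f(T) = -0.071·(T−10) [T>10 °C] = -1.2070
  SO₂ term: 0.0129·122.8^0.44·exp(0.046·64-1.2070) = 0.6084
  Sd branch = 0.0175·Sd^0.57·e^(0.008·RH+0.085·T) = 8.477 μm/a
  sum: 0.6084 + 8.477 → r_corr = 9.085 μm/a

r_corr = 9.09 μm/a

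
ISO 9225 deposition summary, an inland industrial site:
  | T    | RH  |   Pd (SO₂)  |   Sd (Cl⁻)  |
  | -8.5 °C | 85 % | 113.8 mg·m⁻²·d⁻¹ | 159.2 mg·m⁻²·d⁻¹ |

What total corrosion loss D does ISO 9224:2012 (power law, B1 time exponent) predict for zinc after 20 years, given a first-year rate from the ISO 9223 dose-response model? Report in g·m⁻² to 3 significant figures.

zinc: f(T) = +0.038·(T−10) [T≤10 °C] = -0.7030
  sulphur-dioxide contribution → 2.559 μm/a
  chloride contribution → 0.3018 μm/a
  ⇒ r_corr(zinc) = 2.861 μm/a
ISO 9224: D(t) = r_corr · t^b with b = 0.813 (zinc, B1)
  D(20) = 2.861 × 20^0.813 = 2.861 × 11.42 = 32.68 μm
  Mass loss = 32.68 μm × 7.14 g/cm³ = 233.3 g·m⁻²

D(20) = 233 g·m⁻²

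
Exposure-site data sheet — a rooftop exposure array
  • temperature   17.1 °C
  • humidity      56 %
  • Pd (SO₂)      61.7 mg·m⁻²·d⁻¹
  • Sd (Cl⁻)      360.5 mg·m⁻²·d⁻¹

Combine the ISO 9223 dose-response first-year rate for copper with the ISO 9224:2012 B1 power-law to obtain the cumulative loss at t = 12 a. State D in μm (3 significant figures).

D(12) = 5.83 μm

copper: T>10 °C ⇒ hinge -0.080·(17.1−10) = -0.5680
  sulphur-dioxide contribution → 0.2388 μm/a
  chloride contribution → 0.872 μm/a
  total first-year rate 1.111 μm/a
Power-law: D(12) = r_corr · 12^0.667
  D(12) = 1.111 × 12^0.667 = 1.111 × 5.246 = 5.827 μm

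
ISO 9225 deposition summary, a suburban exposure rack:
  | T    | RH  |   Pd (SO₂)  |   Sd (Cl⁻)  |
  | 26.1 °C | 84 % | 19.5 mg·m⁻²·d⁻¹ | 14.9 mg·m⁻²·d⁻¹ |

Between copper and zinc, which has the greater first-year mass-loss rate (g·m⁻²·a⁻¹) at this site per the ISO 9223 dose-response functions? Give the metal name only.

copper

copper: T>10 °C ⇒ hinge -0.080·(26.1−10) = -1.2880
  SO₂ term: 0.0053·19.5^0.26·exp(0.059·84-1.2880) = 0.4494
  Sd branch = 0.01025·Sd^0.27·e^(0.036·RH+0.049·T) = 1.571 μm/a
  sum: 0.4494 + 1.571 → r_corr = 2.021 μm/a
  mass loss = 2.021 μm/a × 8.96 g/cm³ = 18.1 g·m⁻²·a⁻¹
zinc: temperature factor f = -0.071·(16.1) = -1.1431
  Pd branch = 0.0129·Pd^0.44·e^(0.046·RH+f) = 0.7242 μm/a
  Cl⁻ term: 0.0175·14.9^0.57·exp(0.008·84+0.085·26.1) = 1.469
  sum: 0.7242 + 1.469 → r_corr = 2.193 μm/a
  mass loss = 2.193 μm/a × 7.14 g/cm³ = 15.66 g·m⁻²·a⁻¹
Ordering by g·m⁻²·a⁻¹: copper (18.1) > zinc (15.7)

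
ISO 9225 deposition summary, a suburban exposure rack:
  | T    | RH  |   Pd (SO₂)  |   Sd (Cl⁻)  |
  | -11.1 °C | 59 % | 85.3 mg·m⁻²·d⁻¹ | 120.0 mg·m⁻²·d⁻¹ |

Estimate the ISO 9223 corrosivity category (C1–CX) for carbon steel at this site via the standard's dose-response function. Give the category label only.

C2

carbon steel: f(T) = +0.150·(T−10) [T≤10 °C] = -3.1650
  Pd branch = 1.77·Pd^0.52·e^(0.02·RH+f) = 2.455 μm/a
  Sd branch = 0.102·Sd^0.62·e^(0.033·RH+0.04·T) = 8.921 μm/a
  sum: 2.455 + 8.921 → r_corr = 11.38 μm/a
Category bounds: 1.3…25 μm/a bracket r_corr ⇒ C2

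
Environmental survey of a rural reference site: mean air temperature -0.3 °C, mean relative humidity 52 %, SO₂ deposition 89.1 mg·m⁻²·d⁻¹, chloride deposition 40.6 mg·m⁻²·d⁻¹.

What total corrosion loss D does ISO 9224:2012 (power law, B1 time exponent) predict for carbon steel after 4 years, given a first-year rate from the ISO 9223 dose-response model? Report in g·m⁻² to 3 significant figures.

D(4) = 269 g·m⁻²

carbon steel: f(T) = +0.150·(T−10) [T≤10 °C] = -1.5450
  Pd branch = 1.77·Pd^0.52·e^(0.02·RH+f) = 11.03 μm/a
  Cl⁻ term: 0.102·40.6^0.62·exp(0.033·52+0.04·-0.3) = 5.571
  r_corr = 11.03 + 5.571 = 16.6 μm/a
Power-law: D(4) = r_corr · 4^0.523
  D(4) = 16.6 × 4^0.523 = 16.6 × 2.065 = 34.28 μm
  Mass loss = 34.28 μm × 7.85 g/cm³ = 269.1 g·m⁻²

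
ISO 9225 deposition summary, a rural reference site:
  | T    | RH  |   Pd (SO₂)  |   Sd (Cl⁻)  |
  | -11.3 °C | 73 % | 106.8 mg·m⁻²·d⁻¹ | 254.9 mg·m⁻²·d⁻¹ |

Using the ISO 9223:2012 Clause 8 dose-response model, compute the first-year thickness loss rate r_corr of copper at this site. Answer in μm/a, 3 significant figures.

copper: T≤10 °C ⇒ hinge +0.126·(-11.3−10) = -2.6838
  Pd branch = 0.0053·Pd^0.26·e^(0.059·RH+f) = 0.0905 μm/a
  Sd branch = 0.01025·Sd^0.27·e^(0.036·RH+0.049·T) = 0.3642 μm/a
  sum: 0.0905 + 0.3642 → r_corr = 0.4547 μm/a

r_corr = 0.455 μm/a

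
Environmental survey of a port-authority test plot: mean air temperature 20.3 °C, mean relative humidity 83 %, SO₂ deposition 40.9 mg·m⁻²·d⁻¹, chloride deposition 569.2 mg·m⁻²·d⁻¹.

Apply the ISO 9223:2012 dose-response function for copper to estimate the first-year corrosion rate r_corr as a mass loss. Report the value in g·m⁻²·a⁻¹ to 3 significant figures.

copper: f(T) = -0.080·(T−10) [T>10 °C] = -0.8240
  Pd branch = 0.0053·Pd^0.26·e^(0.059·RH+f) = 0.817 μm/a
  Cl⁻ term: 0.01025·569.2^0.27·exp(0.036·83+0.049·20.3) = 3.05
  r_corr = 0.817 + 3.05 = 3.867 μm/a
Convert to mass loss: 3.867 μm/a × 8.96 g/cm³ = 34.65 g·m⁻²·a⁻¹

r_corr = 34.6 g·m⁻²·a⁻¹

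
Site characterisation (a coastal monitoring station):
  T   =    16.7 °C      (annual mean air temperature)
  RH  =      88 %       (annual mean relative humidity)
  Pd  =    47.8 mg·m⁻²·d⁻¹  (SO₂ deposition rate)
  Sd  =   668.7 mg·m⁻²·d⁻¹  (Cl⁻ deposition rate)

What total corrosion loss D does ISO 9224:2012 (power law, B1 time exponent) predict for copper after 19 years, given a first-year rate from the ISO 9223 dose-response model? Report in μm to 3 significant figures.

copper: temperature factor f = -0.080·(6.7) = -0.5360
  SO₂ term: 0.0053·47.8^0.26·exp(0.059·88-0.5360) = 1.524
  Cl⁻ term: 0.01025·668.7^0.27·exp(0.036·88+0.049·16.7) = 3.197
  r_corr = 1.524 + 3.197 = 4.721 μm/a
Power-law: D(19) = r_corr · 19^0.667
  D(19) = 4.721 × 19^0.667 = 4.721 × 7.127 = 33.65 μm

D(19) = 33.6 μm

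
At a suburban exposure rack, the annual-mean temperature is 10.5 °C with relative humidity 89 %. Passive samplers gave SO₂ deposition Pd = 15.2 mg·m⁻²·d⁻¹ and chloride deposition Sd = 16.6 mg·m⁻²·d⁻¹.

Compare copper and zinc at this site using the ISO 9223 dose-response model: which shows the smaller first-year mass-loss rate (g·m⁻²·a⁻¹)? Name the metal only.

copper: T>10 °C ⇒ hinge -0.080·(10.5−10) = -0.0400
  Pd branch = 0.0053·Pd^0.26·e^(0.059·RH+f) = 1.971 μm/a
  Sd branch = 0.01025·Sd^0.27·e^(0.036·RH+0.049·T) = 0.9017 μm/a
  r_corr = 1.971 + 0.9017 = 2.873 μm/a
  mass loss = 2.873 μm/a × 8.96 g/cm³ = 25.74 g·m⁻²·a⁻¹
zinc: temperature factor f = -0.071·(0.5) = -0.0355
  Pd branch = 0.0129·Pd^0.44·e^(0.046·RH+f) = 2.473 μm/a
  Sd branch = 0.0175·Sd^0.57·e^(0.008·RH+0.085·T) = 0.4318 μm/a
  sum: 2.473 + 0.4318 → r_corr = 2.905 μm/a
  mass loss = 2.905 μm/a × 7.14 g/cm³ = 20.74 g·m⁻²·a⁻¹
Ordering by g·m⁻²·a⁻¹: copper (25.7) > zinc (20.7)

zinc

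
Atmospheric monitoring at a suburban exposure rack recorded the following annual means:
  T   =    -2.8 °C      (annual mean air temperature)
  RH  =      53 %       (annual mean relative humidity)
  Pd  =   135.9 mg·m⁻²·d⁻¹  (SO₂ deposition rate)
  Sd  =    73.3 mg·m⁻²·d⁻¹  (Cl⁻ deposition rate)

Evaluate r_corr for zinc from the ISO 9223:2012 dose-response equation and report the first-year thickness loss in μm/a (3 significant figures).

r_corr = 1.03 μm/a

zinc: temperature factor f = +0.038·(-12.8) = -0.4864
  sulphur-dioxide contribution → 0.7885 μm/a
  chloride contribution → 0.2437 μm/a
  total first-year rate 1.032 μm/a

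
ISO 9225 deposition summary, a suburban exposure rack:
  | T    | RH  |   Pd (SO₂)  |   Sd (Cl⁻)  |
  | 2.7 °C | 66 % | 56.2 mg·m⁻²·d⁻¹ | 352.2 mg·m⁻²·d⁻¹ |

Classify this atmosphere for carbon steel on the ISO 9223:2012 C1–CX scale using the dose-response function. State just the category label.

carbon steel: f(T) = +0.150·(T−10) [T≤10 °C] = -1.0950
  sulphur-dioxide contribution → 18.01 μm/a
  chloride contribution → 38.05 μm/a
  ⇒ r_corr(carbon steel) = 56.07 μm/a
ISO 9223 Table 2 (carbon steel): 50 < 56.1 ≤ 80 μm/a ⇒ C4

C4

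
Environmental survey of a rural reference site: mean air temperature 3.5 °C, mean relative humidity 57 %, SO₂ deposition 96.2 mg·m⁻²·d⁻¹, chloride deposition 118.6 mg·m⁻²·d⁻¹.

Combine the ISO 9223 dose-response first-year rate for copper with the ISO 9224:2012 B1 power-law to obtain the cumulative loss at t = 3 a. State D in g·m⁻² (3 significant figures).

copper: f(T) = +0.126·(T−10) [T≤10 °C] = -0.8190
  SO₂ term: 0.0053·96.2^0.26·exp(0.059·57-0.8190) = 0.2212
  Cl⁻ term: 0.01025·118.6^0.27·exp(0.036·57+0.049·3.5) = 0.3439
  r_corr = 0.2212 + 0.3439 = 0.565 μm/a
Long-term exponent b (ISO 9224 Table 2, B1) = 0.667
  D(3) = 0.565 × 3^0.667 = 0.565 × 2.081 = 1.176 μm
  Mass loss = 1.176 μm × 8.96 g/cm³ = 10.53 g·m⁻²

D(3) = 10.5 g·m⁻²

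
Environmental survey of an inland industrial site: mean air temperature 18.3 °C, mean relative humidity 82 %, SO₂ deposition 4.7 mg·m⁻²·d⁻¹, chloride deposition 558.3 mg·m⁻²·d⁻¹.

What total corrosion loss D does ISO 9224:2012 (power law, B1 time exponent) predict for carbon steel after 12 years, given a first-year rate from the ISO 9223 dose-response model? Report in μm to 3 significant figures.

D(12) = 636 μm

carbon steel: temperature factor f = -0.054·(8.3) = -0.4482
  Pd branch = 1.77·Pd^0.52·e^(0.02·RH+f) = 13.03 μm/a
  Sd branch = 0.102·Sd^0.62·e^(0.033·RH+0.04·T) = 160.2 μm/a
  sum: 13.03 + 160.2 → r_corr = 173.3 μm/a
ISO 9224: D(t) = r_corr · t^b with b = 0.523 (carbon steel, B1)
  D(12) = 173.3 × 12^0.523 = 173.3 × 3.668 = 635.5 μm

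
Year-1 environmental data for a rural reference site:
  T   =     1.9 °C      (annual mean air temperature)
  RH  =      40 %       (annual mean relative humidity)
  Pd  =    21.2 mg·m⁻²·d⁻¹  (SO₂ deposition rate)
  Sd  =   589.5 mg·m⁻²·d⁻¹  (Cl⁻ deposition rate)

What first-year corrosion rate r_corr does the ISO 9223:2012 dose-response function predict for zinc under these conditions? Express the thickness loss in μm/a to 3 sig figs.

zinc: f(T) = +0.038·(T−10) [T≤10 °C] = -0.3078
  Pd branch = 0.0129·Pd^0.44·e^(0.046·RH+f) = 0.2289 μm/a
  Cl⁻ term: 0.0175·589.5^0.57·exp(0.008·40+0.085·1.9) = 1.075
  r_corr = 0.2289 + 1.075 = 1.304 μm/a

r_corr = 1.30 μm/a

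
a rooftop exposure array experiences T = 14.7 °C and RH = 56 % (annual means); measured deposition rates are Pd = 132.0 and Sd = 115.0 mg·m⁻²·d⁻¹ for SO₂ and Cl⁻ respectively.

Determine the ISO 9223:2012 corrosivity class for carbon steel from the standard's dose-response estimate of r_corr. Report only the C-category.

C4

carbon steel: temperature factor f = -0.054·(4.7) = -0.2538
  Pd branch = 1.77·Pd^0.52·e^(0.02·RH+f) = 53.32 μm/a
  Sd branch = 0.102·Sd^0.62·e^(0.033·RH+0.04·T) = 22.09 μm/a
  r_corr = 53.32 + 22.09 = 75.4 μm/a
75.4 μm/a falls in (50, 80] for carbon steel → category C4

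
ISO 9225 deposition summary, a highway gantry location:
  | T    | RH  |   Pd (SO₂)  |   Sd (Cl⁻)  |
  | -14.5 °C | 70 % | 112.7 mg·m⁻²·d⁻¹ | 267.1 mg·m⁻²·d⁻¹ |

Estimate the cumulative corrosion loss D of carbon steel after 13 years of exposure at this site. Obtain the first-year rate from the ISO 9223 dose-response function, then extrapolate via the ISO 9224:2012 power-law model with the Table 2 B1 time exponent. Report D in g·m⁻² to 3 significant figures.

D(13) = 616 g·m⁻²

carbon steel: T≤10 °C ⇒ hinge +0.150·(-14.5−10) = -3.6750
  sulphur-dioxide contribution → 2.123 μm/a
  chloride contribution → 18.39 μm/a
  total first-year rate 20.51 μm/a
Long-term exponent b (ISO 9224 Table 2, B1) = 0.523
  D(13) = 20.51 × 13^0.523 = 20.51 × 3.825 = 78.44 μm
  Mass loss = 78.44 μm × 7.85 g/cm³ = 615.7 g·m⁻²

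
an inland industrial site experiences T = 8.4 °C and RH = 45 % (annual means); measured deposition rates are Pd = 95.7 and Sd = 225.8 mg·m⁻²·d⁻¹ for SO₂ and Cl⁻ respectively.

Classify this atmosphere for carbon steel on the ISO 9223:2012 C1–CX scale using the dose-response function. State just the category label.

carbon steel: T≤10 °C ⇒ hinge +0.150·(8.4−10) = -0.2400
  sulphur-dioxide contribution → 36.7 μm/a
  chloride contribution → 18.15 μm/a
  total first-year rate 54.85 μm/a
Category bounds: 50…80 μm/a bracket r_corr ⇒ C4

C4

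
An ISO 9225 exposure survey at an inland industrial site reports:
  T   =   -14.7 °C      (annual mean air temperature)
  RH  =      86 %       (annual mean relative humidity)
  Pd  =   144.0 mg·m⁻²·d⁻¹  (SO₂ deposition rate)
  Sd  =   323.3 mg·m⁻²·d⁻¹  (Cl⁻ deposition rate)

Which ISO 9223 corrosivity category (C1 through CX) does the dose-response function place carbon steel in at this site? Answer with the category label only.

C3

carbon steel: f(T) = +0.150·(T−10) [T≤10 °C] = -3.7050
  Pd branch = 1.77·Pd^0.52·e^(0.02·RH+f) = 3.223 μm/a
  Cl⁻ term: 0.102·323.3^0.62·exp(0.033·86+0.04·-14.7) = 34.81
  r_corr = 3.223 + 34.81 = 38.03 μm/a
38 μm/a falls in (25, 50] for carbon steel → category C3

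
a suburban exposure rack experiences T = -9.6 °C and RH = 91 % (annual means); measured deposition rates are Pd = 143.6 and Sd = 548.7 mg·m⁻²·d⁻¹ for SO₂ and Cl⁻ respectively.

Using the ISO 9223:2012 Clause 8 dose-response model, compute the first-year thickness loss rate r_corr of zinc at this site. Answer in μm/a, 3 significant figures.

zinc: temperature factor f = +0.038·(-19.6) = -0.7448
  sulphur-dioxide contribution → 3.583 μm/a
  chloride contribution → 0.5838 μm/a
  ⇒ r_corr(zinc) = 4.167 μm/a

r_corr = 4.17 μm/a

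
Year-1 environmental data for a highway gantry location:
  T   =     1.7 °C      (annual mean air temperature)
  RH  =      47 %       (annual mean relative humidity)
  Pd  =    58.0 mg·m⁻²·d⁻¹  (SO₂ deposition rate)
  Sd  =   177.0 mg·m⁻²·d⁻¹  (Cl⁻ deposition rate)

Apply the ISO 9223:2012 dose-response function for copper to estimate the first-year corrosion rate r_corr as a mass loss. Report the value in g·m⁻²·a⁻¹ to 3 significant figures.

copper: temperature factor f = +0.126·(-8.3) = -1.0458
  Pd branch = 0.0053·Pd^0.26·e^(0.059·RH+f) = 0.08568 μm/a
  Sd branch = 0.01025·Sd^0.27·e^(0.036·RH+0.049·T) = 0.2447 μm/a
  sum: 0.08568 + 0.2447 → r_corr = 0.3304 μm/a
Convert to mass loss: 0.3304 μm/a × 8.96 g/cm³ = 2.96 g·m⁻²·a⁻¹

r_corr = 2.96 g·m⁻²·a⁻¹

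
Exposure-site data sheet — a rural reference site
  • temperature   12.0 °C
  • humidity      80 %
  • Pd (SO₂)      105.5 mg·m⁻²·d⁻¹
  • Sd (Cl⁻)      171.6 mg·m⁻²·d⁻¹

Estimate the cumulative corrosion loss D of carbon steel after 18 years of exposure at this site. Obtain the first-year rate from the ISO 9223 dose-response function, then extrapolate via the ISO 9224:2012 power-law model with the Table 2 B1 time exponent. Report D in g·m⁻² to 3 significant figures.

D(18) = 5.15e+03 g·m⁻²

carbon steel: temperature factor f = -0.054·(2.0) = -0.1080
  Pd branch = 1.77·Pd^0.52·e^(0.02·RH+f) = 88.72 μm/a
  Sd branch = 0.102·Sd^0.62·e^(0.033·RH+0.04·T) = 56.1 μm/a
  sum: 88.72 + 56.1 → r_corr = 144.8 μm/a
Long-term exponent b (ISO 9224 Table 2, B1) = 0.523
  D(18) = 144.8 × 18^0.523 = 144.8 × 4.534 = 656.7 μm
  Mass loss = 656.7 μm × 7.85 g/cm³ = 5155 g·m⁻²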